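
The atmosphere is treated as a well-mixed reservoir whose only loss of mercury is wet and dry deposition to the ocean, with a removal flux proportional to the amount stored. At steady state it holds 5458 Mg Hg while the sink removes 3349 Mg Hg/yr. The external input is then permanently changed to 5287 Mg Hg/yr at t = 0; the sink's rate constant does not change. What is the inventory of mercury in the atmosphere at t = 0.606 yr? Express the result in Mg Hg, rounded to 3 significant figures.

Residence time τ = M₀/F₀ = 1.630 yr. The eventual steady state is M_∞ = M₀·(F₁/F₀) = 5458 × 5287/3349 = 8616.4 Mg Hg.
The anomaly ΔM(t) = M(t) − M_∞ decays as ΔM₀·e^(−t/τ) with ΔM₀ = 5458 − 8616.4 = −3158 Mg Hg.
At t = 0.606 yr, e^(−t/τ) = e^(−0.3718) = 0.6895, so ΔM = −2178 Mg Hg and M = 8616.4 − 2178 = 6438.8 Mg Hg.

6440 Mg Hg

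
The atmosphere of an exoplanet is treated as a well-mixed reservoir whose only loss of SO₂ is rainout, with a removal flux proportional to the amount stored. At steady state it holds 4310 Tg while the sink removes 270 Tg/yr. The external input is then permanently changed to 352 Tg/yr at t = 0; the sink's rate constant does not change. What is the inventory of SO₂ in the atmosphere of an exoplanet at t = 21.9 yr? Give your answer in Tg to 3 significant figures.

Residence time τ = M₀/F₀ = 15.96 yr. The eventual steady state is M_∞ = M₀·(F₁/F₀) = 4310 × 352/270 = 5619.0 Tg.
The anomaly ΔM(t) = M(t) − M_∞ decays as ΔM₀·e^(−t/τ) with ΔM₀ = 4310 − 5619.0 = −1309 Tg.
At t = 21.9 yr, e^(−t/τ) = e^(−1.372) = 0.2536, so ΔM = −332.0 Tg and M = 5619.0 − 332.0 = 5287.0 Tg.

5290 Tg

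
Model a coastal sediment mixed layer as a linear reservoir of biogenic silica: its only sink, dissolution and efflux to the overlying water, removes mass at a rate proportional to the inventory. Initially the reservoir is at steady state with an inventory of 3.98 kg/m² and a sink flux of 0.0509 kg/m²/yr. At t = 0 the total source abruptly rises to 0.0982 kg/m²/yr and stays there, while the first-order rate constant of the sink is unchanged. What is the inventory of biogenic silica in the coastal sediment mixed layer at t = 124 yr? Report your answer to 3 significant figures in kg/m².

τ = M₀/F₀ = 3.98/0.0509 = 78.19 yr; rate constant k = 1/τ.
New steady state M_∞ = F₁/k = F₁·τ = 0.0982 × 78.19 = 7.6785 kg/m².
M(t) = M_∞ + (M₀ − M_∞)·e^(−t/τ); t/τ = 124/78.19 = 1.586, so e^(−t/τ) = 0.2048.
M(t) = 7.6785 − 3.699 × 0.2048 = 6.9211 kg/m².

6.92 kg/m²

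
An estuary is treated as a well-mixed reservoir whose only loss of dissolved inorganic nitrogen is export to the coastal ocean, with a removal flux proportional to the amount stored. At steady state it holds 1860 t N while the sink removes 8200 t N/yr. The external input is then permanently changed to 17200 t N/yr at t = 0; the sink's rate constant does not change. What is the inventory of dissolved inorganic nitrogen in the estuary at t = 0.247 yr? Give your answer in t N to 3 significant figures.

τ = M₀/F₀ = 1860/8200 = 0.2268 yr; rate constant k = 1/τ.
New steady state M_∞ = F₁/k = F₁·τ = 17200 × 0.2268 = 3901.5 t N.
M(t) = M_∞ + (M₀ − M_∞)·e^(−t/τ); t/τ = 0.247/0.2268 = 1.089, so e^(−t/τ) = 0.3366.
M(t) = 3901.5 − 2041 × 0.3366 = 3214.4 t N.

3210 t N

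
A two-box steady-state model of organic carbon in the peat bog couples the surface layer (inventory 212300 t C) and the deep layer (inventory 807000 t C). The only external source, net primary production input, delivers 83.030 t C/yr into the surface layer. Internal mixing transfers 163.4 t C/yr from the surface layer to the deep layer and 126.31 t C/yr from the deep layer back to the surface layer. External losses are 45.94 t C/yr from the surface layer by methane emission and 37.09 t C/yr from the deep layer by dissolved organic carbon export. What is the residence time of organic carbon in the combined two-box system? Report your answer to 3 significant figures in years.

12300 yr

Residence time in the combined system uses the total inventory and the total *external* removal — internal exchanges between the two boxes cancel.
M_total = 212300 + 807000 = 1.0193×10^6 t C.
ΣF_external_out = 45.94 + 37.09 = 83.030 t C/yr.
τ = M_total / ΣF_ext = 1.0193×10^6 / 83.030 = 12280 yr.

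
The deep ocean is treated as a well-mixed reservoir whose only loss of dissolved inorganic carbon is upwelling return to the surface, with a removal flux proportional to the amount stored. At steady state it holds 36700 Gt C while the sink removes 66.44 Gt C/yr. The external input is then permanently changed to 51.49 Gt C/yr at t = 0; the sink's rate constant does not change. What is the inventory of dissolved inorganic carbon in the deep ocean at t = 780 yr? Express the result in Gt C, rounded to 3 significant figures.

Residence time τ = M₀/F₀ = 552.4 yr. The eventual steady state is M_∞ = M₀·(F₁/F₀) = 36700 × 51.49/66.44 = 28442 Gt C.
The anomaly ΔM(t) = M(t) − M_∞ decays as ΔM₀·e^(−t/τ) with ΔM₀ = 36700 − 28442 = 8258 Gt C.
At t = 780 yr, e^(−t/τ) = e^(−1.412) = 0.2436, so ΔM = 2012 Gt C and M = 28442 + 2012 = 30454 Gt C.

30500 Gt C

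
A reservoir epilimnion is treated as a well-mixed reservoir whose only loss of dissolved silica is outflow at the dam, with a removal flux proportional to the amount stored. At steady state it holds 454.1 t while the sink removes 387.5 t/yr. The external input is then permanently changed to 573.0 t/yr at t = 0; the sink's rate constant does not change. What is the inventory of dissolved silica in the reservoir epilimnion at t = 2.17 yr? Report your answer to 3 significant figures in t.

Residence time τ = M₀/F₀ = 1.172 yr. The eventual steady state is M_∞ = M₀·(F₁/F₀) = 454.1 × 573.0/387.5 = 671.48 t.
The anomaly ΔM(t) = M(t) − M_∞ decays as ΔM₀·e^(−t/τ) with ΔM₀ = 454.1 − 671.48 = −217.4 t.
At t = 2.17 yr, e^(−t/τ) = e^(−1.852) = 0.1570, so ΔM = −34.12 t and M = 671.48 − 34.12 = 637.36 t.

637 t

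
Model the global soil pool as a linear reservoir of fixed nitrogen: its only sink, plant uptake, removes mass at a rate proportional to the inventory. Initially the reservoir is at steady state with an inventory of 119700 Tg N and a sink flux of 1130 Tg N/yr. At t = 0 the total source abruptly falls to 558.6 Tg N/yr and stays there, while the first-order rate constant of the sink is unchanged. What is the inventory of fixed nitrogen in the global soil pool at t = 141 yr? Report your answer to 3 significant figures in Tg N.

75200 Tg N

Residence time τ = M₀/F₀ = 105.9 yr. The eventual steady state is M_∞ = M₀·(F₁/F₀) = 119700 × 558.6/1130 = 59172 Tg N.
The anomaly ΔM(t) = M(t) − M_∞ decays as ΔM₀·e^(−t/τ) with ΔM₀ = 119700 − 59172 = 60530 Tg N.
At t = 141 yr, e^(−t/τ) = e^(−1.331) = 0.2642, so ΔM = 15990 Tg N and M = 59172 + 15990 = 75163 Tg N.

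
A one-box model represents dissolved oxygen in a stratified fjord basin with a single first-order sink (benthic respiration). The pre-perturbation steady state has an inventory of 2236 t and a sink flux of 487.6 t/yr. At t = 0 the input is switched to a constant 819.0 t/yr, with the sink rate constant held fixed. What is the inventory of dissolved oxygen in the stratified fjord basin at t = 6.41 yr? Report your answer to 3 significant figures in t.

The sink rate constant is k = F₀/M₀ = 487.6/2236 = 0.2181 yr⁻¹.
Solving dM/dt = F₁ − kM with M(0) = M₀ gives M(t) = F₁/k + (M₀ − F₁/k)·e^(−kt).
F₁/k = 819.0/0.2181 = 3755.7 t; kt = 0.2181 × 6.41 = 1.398, e^(−kt) = 0.2471.
M(6.41) = 3755.7 + (2236 − 3755.7) × 0.2471 = 3755.7 − 375.6 = 3380.1 t.

3380 t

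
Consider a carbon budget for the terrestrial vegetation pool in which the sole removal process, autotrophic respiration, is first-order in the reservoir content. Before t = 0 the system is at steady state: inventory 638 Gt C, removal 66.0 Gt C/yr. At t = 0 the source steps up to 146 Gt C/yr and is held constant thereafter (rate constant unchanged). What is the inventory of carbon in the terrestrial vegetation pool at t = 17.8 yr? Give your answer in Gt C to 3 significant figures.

1290 Gt C

Residence time τ = M₀/F₀ = 9.667 yr. The eventual steady state is M_∞ = M₀·(F₁/F₀) = 638 × 146/66.0 = 1411.3 Gt C.
The anomaly ΔM(t) = M(t) − M_∞ decays as ΔM₀·e^(−t/τ) with ΔM₀ = 638 − 1411.3 = −773.3 Gt C.
At t = 17.8 yr, e^(−t/τ) = e^(−1.841) = 0.1586, so ΔM = −122.6 Gt C and M = 1411.3 − 122.6 = 1288.7 Gt C.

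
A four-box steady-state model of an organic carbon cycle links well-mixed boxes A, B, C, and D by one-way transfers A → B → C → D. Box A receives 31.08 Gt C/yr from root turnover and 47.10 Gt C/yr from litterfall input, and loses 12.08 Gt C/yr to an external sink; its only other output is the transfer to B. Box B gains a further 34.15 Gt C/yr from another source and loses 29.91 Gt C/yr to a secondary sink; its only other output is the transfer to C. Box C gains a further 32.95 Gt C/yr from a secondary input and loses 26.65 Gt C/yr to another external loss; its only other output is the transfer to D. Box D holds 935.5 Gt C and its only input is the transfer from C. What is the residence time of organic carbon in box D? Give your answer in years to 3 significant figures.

12.2 yr

Box A: F(A→B) = (31.08 + 47.10) − 12.08 = 66.100 Gt C/yr.
Box B: F(B→C) = (66.100 + 34.15) − 29.91 = 70.340 Gt C/yr.
Box C: F(C→D) = (70.340 + 32.95) − 26.65 = 76.640 Gt C/yr.
Box D throughput = its input = 76.640 Gt C/yr; τ = 935.5 / 76.640 = 12.21 yr.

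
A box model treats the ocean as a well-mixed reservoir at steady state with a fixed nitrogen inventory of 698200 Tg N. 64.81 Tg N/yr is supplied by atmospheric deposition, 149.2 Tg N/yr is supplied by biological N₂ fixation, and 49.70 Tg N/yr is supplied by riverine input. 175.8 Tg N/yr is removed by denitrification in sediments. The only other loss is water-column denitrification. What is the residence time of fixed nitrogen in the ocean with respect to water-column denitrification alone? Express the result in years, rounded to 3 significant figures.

At steady state ΣF_in = ΣF_out.
ΣF_in = 64.81 + 149.2 + 49.70 = 263.71 Tg N/yr.
Water-column denitrification flux = ΣF_in − (175.8) = 263.71 − 175.8 = 87.91 Tg N/yr.
τ = M / F = 698200 / 87.91 = 7942 yr.

7940 yr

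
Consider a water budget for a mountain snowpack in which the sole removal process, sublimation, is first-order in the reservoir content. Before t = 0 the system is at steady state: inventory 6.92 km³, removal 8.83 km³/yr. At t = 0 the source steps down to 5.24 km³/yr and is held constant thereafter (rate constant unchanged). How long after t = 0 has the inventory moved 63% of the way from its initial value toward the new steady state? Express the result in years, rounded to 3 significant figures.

τ = M₀/F₀ = 6.92/8.83 = 0.7837 yr.
The remaining gap fraction is e^(−t/τ); 63% covered ⇒ e^(−t/τ) = 0.370.
t = −τ ln(0.370) = 0.7837 × 0.9943 = 0.7792 yr.

0.779 yr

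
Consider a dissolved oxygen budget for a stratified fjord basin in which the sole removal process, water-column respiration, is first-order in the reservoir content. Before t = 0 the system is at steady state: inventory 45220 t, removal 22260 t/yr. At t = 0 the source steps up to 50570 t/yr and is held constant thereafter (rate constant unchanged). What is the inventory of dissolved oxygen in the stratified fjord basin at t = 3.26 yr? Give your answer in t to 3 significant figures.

91200 t

τ = M₀/F₀ = 45220/22260 = 2.031 yr; rate constant k = 1/τ.
New steady state M_∞ = F₁/k = F₁·τ = 50570 × 2.031 = 102730 t.
M(t) = M_∞ + (M₀ − M_∞)·e^(−t/τ); t/τ = 3.26/2.031 = 1.605, so e^(−t/τ) = 0.2009.
M(t) = 102730 − 57510 × 0.2009 = 91174 t.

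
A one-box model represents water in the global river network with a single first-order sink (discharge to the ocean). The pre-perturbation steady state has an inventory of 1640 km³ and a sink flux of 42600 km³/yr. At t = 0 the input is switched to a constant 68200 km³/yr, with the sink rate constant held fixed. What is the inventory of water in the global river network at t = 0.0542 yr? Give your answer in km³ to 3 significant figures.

2380 km³

The sink rate constant is k = F₀/M₀ = 42600/1640 = 25.98 yr⁻¹.
Solving dM/dt = F₁ − kM with M(0) = M₀ gives M(t) = F₁/k + (M₀ − F₁/k)·e^(−kt).
F₁/k = 68200/25.98 = 2625.5 km³; kt = 25.98 × 0.0542 = 1.408, e^(−kt) = 0.2447.
M(0.0542) = 2625.5 + (1640 − 2625.5) × 0.2447 = 2625.5 − 241.1 = 2384.4 km³.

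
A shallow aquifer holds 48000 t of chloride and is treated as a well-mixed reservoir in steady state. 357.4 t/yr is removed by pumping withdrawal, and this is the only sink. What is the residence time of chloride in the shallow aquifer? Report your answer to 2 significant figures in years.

130 yr

τ = M / F = 48000 / 357.4 = 134.3 yr.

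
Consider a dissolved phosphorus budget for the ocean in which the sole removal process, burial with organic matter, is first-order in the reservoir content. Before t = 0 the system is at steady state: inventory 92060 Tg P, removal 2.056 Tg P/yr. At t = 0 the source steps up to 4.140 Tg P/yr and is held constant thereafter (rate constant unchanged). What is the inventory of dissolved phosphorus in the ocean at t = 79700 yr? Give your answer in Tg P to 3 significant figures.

The sink rate constant is k = F₀/M₀ = 2.056/92060 = 2.233×10^-5 yr⁻¹.
Solving dM/dt = F₁ − kM with M(0) = M₀ gives M(t) = F₁/k + (M₀ − F₁/k)·e^(−kt).
F₁/k = 4.140/2.233×10^-5 = 185370 Tg P; kt = 2.233×10^-5 × 79700 = 1.780, e^(−kt) = 0.1686.
M(79700) = 185370 + (92060 − 185370) × 0.1686 = 185370 − 15740 = 169640 Tg P.

170000 Tg P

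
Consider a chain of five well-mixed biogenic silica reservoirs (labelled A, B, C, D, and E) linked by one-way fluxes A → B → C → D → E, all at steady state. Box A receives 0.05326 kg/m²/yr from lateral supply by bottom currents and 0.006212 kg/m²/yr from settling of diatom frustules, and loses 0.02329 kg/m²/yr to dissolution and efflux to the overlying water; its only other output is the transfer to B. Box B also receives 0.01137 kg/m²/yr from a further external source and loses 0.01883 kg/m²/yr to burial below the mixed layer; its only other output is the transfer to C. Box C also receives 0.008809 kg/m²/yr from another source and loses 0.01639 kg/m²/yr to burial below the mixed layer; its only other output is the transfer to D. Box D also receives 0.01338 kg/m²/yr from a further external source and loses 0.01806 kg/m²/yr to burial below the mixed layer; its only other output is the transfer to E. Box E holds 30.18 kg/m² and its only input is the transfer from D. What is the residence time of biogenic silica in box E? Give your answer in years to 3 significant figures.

1830 yr

Box A: F(A→B) = (0.05326 + 0.006212) − 0.02329 = 0.036182 kg/m²/yr.
Box B: F(B→C) = (0.036182 + 0.01137) − 0.01883 = 0.028722 kg/m²/yr.
Box C: F(C→D) = (0.028722 + 0.008809) − 0.01639 = 0.021141 kg/m²/yr.
Box D: F(D→E) = (0.021141 + 0.01338) − 0.01806 = 0.016461 kg/m²/yr.
Box E throughput = its input = 0.016461 kg/m²/yr; τ = 30.18 / 0.016461 = 1833 yr.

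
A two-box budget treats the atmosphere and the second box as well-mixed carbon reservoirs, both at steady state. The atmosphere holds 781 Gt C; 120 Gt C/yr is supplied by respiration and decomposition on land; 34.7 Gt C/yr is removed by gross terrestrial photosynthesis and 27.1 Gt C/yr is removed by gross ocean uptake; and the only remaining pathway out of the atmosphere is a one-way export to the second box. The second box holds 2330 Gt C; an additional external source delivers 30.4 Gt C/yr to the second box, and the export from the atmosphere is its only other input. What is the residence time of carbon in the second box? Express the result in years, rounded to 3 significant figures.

Balance the atmosphere: ΣF_in = 120.00 Gt C/yr.
Export to the second box = ΣF_in − (34.7 + 27.1) = 58.200 Gt C/yr.
Total input to the second box = 58.200 + 30.4 = 88.600 Gt C/yr; at steady state this equals its total output.
τ = M / F = 2330 / 88.600 = 26.30 yr.

26.3 yr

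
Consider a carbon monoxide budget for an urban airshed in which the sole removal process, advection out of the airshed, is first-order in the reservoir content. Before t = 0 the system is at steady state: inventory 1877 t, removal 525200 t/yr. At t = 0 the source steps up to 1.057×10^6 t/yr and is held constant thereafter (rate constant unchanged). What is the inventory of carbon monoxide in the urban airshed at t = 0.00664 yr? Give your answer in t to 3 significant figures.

τ = M₀/F₀ = 1877/525200 = 0.003574 yr; rate constant k = 1/τ.
New steady state M_∞ = F₁/k = F₁·τ = 1.057×10^6 × 0.003574 = 3777.6 t.
M(t) = M_∞ + (M₀ − M_∞)·e^(−t/τ); t/τ = 0.00664/0.003574 = 1.858, so e^(−t/τ) = 0.1560.
M(t) = 3777.6 − 1901 × 0.1560 = 3481.1 t.

3480 t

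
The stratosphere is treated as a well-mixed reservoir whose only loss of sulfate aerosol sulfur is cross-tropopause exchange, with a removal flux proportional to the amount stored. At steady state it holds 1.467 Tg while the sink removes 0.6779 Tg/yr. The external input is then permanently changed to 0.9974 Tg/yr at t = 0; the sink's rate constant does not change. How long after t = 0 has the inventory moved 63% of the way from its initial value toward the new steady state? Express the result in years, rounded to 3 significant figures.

2.15 yr

τ = M₀/F₀ = 1.467/0.6779 = 2.164 yr.
The remaining gap fraction is e^(−t/τ); 63% covered ⇒ e^(−t/τ) = 0.370.
t = −τ ln(0.370) = 2.164 × 0.9943 = 2.152 yr.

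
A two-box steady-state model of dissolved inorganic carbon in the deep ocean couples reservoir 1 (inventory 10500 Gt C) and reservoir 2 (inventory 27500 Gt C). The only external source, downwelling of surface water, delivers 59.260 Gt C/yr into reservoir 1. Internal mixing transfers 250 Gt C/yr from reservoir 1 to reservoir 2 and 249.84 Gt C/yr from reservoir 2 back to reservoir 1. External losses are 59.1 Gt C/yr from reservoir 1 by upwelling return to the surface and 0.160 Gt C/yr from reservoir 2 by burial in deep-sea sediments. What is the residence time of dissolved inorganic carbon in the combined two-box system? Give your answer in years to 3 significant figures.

641 yr

Residence time in the combined system uses the total inventory and the total *external* removal — internal exchanges between the two boxes cancel.
M_total = 10500 + 27500 = 38000 Gt C.
ΣF_external_out = 59.1 + 0.160 = 59.260 Gt C/yr.
τ = M_total / ΣF_ext = 38000 / 59.260 = 641.2 yr.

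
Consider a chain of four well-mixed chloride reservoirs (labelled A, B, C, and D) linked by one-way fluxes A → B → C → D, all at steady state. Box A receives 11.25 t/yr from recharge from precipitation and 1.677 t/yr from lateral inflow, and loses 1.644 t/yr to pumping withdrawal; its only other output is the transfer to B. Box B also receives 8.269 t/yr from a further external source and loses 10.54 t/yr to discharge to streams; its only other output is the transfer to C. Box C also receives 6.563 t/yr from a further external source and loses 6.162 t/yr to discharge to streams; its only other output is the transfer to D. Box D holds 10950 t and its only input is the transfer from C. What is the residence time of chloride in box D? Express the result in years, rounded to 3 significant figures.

Box A: F(A→B) = (11.25 + 1.677) − 1.644 = 11.283 t/yr.
Box B: F(B→C) = (11.283 + 8.269) − 10.54 = 9.0120 t/yr.
Box C: F(C→D) = (9.0120 + 6.563) − 6.162 = 9.4130 t/yr.
Box D throughput = its input = 9.4130 t/yr; τ = 10950 / 9.4130 = 1163 yr.

1160 yr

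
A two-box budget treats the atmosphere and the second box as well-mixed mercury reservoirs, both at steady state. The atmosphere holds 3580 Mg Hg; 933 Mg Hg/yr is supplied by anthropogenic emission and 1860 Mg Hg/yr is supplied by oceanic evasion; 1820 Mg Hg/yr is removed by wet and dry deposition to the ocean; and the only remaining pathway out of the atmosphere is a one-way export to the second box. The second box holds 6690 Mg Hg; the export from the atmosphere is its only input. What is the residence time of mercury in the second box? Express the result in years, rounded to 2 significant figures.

6.9 yr

Balance the atmosphere: ΣF_in = 933 + 1860 = 2793.0 Mg Hg/yr.
Export to the second box = ΣF_in − (1820) = 973.00 Mg Hg/yr.
At steady state the output of the second box equals its input, 973.00 Mg Hg/yr.
τ = M / F = 6690 / 973.00 = 6.876 yr.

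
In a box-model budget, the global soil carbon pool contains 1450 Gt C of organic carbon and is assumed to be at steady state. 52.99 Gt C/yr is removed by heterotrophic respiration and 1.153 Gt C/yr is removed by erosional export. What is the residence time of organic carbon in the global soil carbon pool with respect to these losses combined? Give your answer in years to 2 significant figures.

Total removal = 52.99 + 1.153 = 54.143 Gt C/yr.
τ = M / ΣF_out = 1450 / 54.143 = 26.78 yr.

27 yr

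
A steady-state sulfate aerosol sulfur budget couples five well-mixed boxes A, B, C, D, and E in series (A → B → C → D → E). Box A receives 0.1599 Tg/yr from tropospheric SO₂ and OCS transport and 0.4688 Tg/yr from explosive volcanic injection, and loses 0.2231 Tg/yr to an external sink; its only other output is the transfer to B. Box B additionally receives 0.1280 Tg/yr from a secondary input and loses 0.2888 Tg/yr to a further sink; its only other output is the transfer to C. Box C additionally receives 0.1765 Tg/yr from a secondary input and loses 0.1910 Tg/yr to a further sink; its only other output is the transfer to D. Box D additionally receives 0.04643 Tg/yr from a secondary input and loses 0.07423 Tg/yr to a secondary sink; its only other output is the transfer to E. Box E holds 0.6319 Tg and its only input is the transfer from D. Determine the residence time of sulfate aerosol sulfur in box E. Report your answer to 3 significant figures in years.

3.12 yr

Box A: F(A→B) = (0.1599 + 0.4688) − 0.2231 = 0.40560 Tg/yr.
Box B: F(B→C) = (0.40560 + 0.1280) − 0.2888 = 0.24480 Tg/yr.
Box C: F(C→D) = (0.24480 + 0.1765) − 0.1910 = 0.23030 Tg/yr.
Box D: F(D→E) = (0.23030 + 0.04643) − 0.07423 = 0.20250 Tg/yr.
Box E throughput = its input = 0.20250 Tg/yr; τ = 0.6319 / 0.20250 = 3.120 yr.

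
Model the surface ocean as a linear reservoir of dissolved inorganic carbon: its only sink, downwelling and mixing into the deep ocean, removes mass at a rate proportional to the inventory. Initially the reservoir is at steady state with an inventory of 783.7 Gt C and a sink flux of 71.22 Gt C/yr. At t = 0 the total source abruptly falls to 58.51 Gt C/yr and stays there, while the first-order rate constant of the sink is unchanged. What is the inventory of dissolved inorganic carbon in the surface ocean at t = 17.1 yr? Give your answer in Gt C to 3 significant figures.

τ = M₀/F₀ = 783.7/71.22 = 11.00 yr; rate constant k = 1/τ.
New steady state M_∞ = F₁/k = F₁·τ = 58.51 × 11.00 = 643.84 Gt C.
M(t) = M_∞ + (M₀ − M_∞)·e^(−t/τ); t/τ = 17.1/11.00 = 1.554, so e^(−t/τ) = 0.2114.
M(t) = 643.84 + 139.9 × 0.2114 = 673.41 Gt C.

673 Gt C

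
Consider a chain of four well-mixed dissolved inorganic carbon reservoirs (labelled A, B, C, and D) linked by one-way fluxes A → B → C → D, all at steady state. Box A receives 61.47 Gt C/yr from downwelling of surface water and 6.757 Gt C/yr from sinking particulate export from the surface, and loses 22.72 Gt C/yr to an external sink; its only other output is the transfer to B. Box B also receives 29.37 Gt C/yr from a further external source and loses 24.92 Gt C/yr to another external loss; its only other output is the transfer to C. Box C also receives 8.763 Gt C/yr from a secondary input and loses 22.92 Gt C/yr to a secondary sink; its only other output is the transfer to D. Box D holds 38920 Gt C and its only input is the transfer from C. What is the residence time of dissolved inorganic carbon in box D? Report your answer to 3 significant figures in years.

1090 yr

Box A: F(A→B) = (61.47 + 6.757) − 22.72 = 45.507 Gt C/yr.
Box B: F(B→C) = (45.507 + 29.37) − 24.92 = 49.957 Gt C/yr.
Box C: F(C→D) = (49.957 + 8.763) − 22.92 = 35.800 Gt C/yr.
Box D throughput = its input = 35.800 Gt C/yr; τ = 38920 / 35.800 = 1087 yr.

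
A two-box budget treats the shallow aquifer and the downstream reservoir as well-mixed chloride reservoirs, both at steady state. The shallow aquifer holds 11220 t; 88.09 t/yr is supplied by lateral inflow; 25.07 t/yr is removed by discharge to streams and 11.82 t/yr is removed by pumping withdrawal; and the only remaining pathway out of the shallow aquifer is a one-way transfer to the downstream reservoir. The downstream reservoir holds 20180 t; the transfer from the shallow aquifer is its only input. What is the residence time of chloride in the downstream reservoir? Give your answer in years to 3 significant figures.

394 yr

Balance the shallow aquifer: ΣF_in = 88.090 t/yr.
Transfer to the downstream reservoir = ΣF_in − (25.07 + 11.82) = 51.200 t/yr.
At steady state the output of the downstream reservoir equals its input, 51.200 t/yr.
τ = M / F = 20180 / 51.200 = 394.1 yr.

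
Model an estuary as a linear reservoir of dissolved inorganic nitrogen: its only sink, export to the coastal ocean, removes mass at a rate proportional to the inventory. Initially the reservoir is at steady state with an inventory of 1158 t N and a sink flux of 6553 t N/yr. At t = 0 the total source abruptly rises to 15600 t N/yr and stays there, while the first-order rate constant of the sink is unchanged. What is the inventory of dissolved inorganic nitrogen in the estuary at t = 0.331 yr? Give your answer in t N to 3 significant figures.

The sink rate constant is k = F₀/M₀ = 6553/1158 = 5.659 yr⁻¹.
Solving dM/dt = F₁ − kM with M(0) = M₀ gives M(t) = F₁/k + (M₀ − F₁/k)·e^(−kt).
F₁/k = 15600/5.659 = 2756.7 t N; kt = 5.659 × 0.331 = 1.873, e^(−kt) = 0.1536.
M(0.331) = 2756.7 + (1158 − 2756.7) × 0.1536 = 2756.7 − 245.6 = 2511.1 t N.

2510 t N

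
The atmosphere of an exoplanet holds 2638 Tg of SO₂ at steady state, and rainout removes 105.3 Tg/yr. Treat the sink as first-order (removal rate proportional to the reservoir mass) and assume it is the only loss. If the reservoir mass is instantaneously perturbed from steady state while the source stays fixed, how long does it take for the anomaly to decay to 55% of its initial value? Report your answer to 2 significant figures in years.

For a linear reservoir the anomaly decays as exp(−t/τ) with τ = M/F = 2638/105.3 = 25.05 yr.
exp(−t/τ) = 0.55 ⇒ t = −τ ln(0.55) = 25.05 × 0.5978 = 14.98 yr.

15 yr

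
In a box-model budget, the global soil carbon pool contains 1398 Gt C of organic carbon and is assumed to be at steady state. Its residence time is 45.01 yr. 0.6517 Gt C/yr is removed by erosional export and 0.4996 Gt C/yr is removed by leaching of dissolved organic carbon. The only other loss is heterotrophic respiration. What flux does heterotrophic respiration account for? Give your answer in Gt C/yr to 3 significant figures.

Total removal F = M/τ = 1398 / 45.01 = 31.06 Gt C/yr.
Heterotrophic respiration = F − (0.6517 + 0.4996) = 31.06 − 1.151 = 29.91 Gt C/yr.

29.9 Gt C/yr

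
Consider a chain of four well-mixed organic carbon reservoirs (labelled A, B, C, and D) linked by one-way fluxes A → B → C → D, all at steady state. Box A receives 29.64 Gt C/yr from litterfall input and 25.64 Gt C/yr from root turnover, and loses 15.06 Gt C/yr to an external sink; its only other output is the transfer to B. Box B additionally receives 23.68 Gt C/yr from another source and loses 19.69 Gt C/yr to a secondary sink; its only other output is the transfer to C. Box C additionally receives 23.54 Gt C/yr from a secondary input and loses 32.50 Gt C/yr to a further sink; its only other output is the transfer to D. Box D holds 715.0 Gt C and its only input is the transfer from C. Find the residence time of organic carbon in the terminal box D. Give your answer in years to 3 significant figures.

20.3 yr

Box A: F(A→B) = (29.64 + 25.64) − 15.06 = 40.220 Gt C/yr.
Box B: F(B→C) = (40.220 + 23.68) − 19.69 = 44.210 Gt C/yr.
Box C: F(C→D) = (44.210 + 23.54) − 32.50 = 35.250 Gt C/yr.
Box D throughput = its input = 35.250 Gt C/yr; τ = 715.0 / 35.250 = 20.28 yr.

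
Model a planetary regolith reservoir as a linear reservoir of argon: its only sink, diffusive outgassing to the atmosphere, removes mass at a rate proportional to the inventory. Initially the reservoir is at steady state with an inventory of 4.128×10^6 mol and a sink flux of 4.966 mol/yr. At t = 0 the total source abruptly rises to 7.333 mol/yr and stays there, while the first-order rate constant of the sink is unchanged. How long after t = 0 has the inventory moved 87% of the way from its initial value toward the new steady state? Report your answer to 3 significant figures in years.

τ = M₀/F₀ = 4.128×10^6/4.966 = 831300 yr.
The remaining gap fraction is e^(−t/τ); 87% covered ⇒ e^(−t/τ) = 0.130.
t = −τ ln(0.130) = 831300 × 2.040 = 1.696×10^6 yr.

1.70×10^6 yr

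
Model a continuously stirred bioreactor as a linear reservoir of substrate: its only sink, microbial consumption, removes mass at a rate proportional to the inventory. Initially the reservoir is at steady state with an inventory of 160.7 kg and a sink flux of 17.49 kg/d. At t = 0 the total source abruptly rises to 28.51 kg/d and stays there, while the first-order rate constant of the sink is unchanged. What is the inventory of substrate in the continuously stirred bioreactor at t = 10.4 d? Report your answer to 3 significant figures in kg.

The sink rate constant is k = F₀/M₀ = 17.49/160.7 = 0.1088 d⁻¹.
Solving dM/dt = F₁ − kM with M(0) = M₀ gives M(t) = F₁/k + (M₀ − F₁/k)·e^(−kt).
F₁/k = 28.51/0.1088 = 261.95 kg; kt = 0.1088 × 10.4 = 1.132, e^(−kt) = 0.3224.
M(10.4) = 261.95 + (160.7 − 261.95) × 0.3224 = 261.95 − 32.65 = 229.31 kg.

229 kg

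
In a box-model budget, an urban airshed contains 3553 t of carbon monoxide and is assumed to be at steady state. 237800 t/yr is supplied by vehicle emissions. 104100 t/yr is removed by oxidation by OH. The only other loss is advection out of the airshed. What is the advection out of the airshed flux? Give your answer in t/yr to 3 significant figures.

134000 t/yr

At steady state ΣF_in = ΣF_out.
ΣF_in = 237800 t/yr.
Advection out of the airshed flux = ΣF_in − (104100) = 237800 − 104100 = 133700 t/yr.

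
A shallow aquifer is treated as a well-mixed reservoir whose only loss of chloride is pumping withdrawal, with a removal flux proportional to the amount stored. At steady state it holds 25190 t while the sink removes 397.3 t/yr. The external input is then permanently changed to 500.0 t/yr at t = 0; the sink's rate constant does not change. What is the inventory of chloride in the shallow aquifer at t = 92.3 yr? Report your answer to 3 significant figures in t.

The sink rate constant is k = F₀/M₀ = 397.3/25190 = 0.01577 yr⁻¹.
Solving dM/dt = F₁ − kM with M(0) = M₀ gives M(t) = F₁/k + (M₀ − F₁/k)·e^(−kt).
F₁/k = 500.0/0.01577 = 31701 t; kt = 0.01577 × 92.3 = 1.456, e^(−kt) = 0.2332.
M(92.3) = 31701 + (25190 − 31701) × 0.2332 = 31701 − 1519 = 30183 t.

30200 t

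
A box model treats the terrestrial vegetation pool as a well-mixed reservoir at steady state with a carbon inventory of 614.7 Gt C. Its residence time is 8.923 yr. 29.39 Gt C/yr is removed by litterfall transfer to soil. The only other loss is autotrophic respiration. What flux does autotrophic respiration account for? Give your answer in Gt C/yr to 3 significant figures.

39.5 Gt C/yr

Total removal F = M/τ = 614.7 / 8.923 = 68.89 Gt C/yr.
Autotrophic respiration = F − (29.39) = 68.89 − 29.39 = 39.50 Gt C/yr.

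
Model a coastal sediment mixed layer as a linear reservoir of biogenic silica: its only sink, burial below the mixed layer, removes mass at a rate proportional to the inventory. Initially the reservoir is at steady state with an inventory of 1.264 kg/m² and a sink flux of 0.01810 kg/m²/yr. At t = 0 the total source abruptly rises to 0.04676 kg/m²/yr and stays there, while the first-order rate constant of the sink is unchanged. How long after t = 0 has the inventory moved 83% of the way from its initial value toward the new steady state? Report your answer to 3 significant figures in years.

τ = M₀/F₀ = 1.264/0.01810 = 69.83 yr.
The remaining gap fraction is e^(−t/τ); 83% covered ⇒ e^(−t/τ) = 0.170.
t = −τ ln(0.170) = 69.83 × 1.772 = 123.7 yr.

124 yr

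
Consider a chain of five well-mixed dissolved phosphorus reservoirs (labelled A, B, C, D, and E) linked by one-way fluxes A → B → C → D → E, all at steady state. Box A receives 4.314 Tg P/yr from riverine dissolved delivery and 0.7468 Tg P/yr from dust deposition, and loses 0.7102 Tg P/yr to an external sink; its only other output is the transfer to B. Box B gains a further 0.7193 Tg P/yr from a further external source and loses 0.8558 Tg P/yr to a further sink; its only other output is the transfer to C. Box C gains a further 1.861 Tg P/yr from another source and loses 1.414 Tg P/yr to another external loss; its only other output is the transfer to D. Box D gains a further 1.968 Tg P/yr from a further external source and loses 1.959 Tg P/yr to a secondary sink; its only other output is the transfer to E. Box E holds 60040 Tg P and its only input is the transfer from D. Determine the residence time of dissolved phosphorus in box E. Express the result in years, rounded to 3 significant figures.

12900 yr

Box A: F(A→B) = (4.314 + 0.7468) − 0.7102 = 4.3506 Tg P/yr.
Box B: F(B→C) = (4.3506 + 0.7193) − 0.8558 = 4.2141 Tg P/yr.
Box C: F(C→D) = (4.2141 + 1.861) − 1.414 = 4.6611 Tg P/yr.
Box D: F(D→E) = (4.6611 + 1.968) − 1.959 = 4.6701 Tg P/yr.
Box E throughput = its input = 4.6701 Tg P/yr; τ = 60040 / 4.6701 = 12860 yr.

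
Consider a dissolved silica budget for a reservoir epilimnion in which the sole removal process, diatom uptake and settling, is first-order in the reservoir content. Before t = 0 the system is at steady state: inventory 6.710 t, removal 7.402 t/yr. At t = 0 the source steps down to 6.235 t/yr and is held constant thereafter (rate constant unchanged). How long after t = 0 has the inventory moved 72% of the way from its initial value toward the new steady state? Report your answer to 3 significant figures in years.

τ = M₀/F₀ = 6.710/7.402 = 0.9065 yr.
The remaining gap fraction is e^(−t/τ); 72% covered ⇒ e^(−t/τ) = 0.280.
t = −τ ln(0.280) = 0.9065 × 1.273 = 1.154 yr.

1.15 yr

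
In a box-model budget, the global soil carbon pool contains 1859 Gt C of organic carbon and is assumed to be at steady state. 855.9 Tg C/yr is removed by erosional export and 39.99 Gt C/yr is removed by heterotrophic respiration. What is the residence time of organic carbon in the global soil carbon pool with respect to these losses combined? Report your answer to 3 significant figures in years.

Convert the erosional export flux: 855.9 Tg C/yr = 0.8559 Gt C/yr.
Total removal = 0.8559 + 39.99 = 40.846 Gt C/yr.
τ = M / ΣF_out = 1859 / 40.846 = 45.51 yr.

45.5 yr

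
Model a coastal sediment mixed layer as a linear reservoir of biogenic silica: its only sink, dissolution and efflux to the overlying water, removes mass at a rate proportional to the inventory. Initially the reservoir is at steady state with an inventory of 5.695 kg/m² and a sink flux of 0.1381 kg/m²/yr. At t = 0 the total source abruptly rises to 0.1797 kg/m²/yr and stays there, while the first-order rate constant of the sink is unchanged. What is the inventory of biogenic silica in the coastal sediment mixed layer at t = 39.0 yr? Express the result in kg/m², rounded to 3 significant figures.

The sink rate constant is k = F₀/M₀ = 0.1381/5.695 = 0.02425 yr⁻¹.
Solving dM/dt = F₁ − kM with M(0) = M₀ gives M(t) = F₁/k + (M₀ − F₁/k)·e^(−kt).
F₁/k = 0.1797/0.02425 = 7.4105 kg/m²; kt = 0.02425 × 39.0 = 0.9457, e^(−kt) = 0.3884.
M(39.0) = 7.4105 + (5.695 − 7.4105) × 0.3884 = 7.4105 − 0.6663 = 6.7442 kg/m².

6.74 kg/m²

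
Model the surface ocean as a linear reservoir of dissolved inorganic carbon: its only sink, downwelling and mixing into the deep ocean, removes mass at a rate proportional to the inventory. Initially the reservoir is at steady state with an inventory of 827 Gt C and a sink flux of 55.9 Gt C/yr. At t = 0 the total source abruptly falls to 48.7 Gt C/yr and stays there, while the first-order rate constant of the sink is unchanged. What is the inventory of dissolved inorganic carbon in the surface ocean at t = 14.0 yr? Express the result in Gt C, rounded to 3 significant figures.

Residence time τ = M₀/F₀ = 14.79 yr. The eventual steady state is M_∞ = M₀·(F₁/F₀) = 827 × 48.7/55.9 = 720.48 Gt C.
The anomaly ΔM(t) = M(t) − M_∞ decays as ΔM₀·e^(−t/τ) with ΔM₀ = 827 − 720.48 = 106.5 Gt C.
At t = 14.0 yr, e^(−t/τ) = e^(−0.9463) = 0.3882, so ΔM = 41.35 Gt C and M = 720.48 + 41.35 = 761.83 Gt C.

762 Gt C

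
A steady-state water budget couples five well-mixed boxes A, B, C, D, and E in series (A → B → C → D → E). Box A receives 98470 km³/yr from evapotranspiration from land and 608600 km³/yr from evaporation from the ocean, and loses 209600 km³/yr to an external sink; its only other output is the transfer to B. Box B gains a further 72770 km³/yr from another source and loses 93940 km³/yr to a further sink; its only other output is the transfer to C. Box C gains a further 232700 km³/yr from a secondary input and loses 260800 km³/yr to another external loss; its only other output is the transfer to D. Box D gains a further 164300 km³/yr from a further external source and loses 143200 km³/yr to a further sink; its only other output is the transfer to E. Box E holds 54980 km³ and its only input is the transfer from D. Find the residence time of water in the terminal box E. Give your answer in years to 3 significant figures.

Box A: F(A→B) = (98470 + 608600) − 209600 = 497470 km³/yr.
Box B: F(B→C) = (497470 + 72770) − 93940 = 476300 km³/yr.
Box C: F(C→D) = (476300 + 232700) − 260800 = 448200 km³/yr.
Box D: F(D→E) = (448200 + 164300) − 143200 = 469300 km³/yr.
Box E throughput = its input = 469300 km³/yr; τ = 54980 / 469300 = 0.1172 yr.

0.117 yr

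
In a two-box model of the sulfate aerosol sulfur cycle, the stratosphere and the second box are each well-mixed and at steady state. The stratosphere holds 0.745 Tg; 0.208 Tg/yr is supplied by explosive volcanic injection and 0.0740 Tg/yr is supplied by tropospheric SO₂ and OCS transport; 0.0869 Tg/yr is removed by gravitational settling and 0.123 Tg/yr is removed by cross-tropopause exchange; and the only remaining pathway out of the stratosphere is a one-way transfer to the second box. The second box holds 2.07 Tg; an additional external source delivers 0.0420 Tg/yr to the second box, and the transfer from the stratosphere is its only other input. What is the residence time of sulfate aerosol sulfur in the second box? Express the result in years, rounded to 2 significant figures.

Balance the stratosphere: ΣF_in = 0.208 + 0.0740 = 0.28200 Tg/yr.
Transfer to the second box = ΣF_in − (0.0869 + 0.123) = 0.072100 Tg/yr.
Total input to the second box = 0.072100 + 0.0420 = 0.11410 Tg/yr; at steady state this equals its total output.
τ = M / F = 2.07 / 0.11410 = 18.14 yr.

18 yr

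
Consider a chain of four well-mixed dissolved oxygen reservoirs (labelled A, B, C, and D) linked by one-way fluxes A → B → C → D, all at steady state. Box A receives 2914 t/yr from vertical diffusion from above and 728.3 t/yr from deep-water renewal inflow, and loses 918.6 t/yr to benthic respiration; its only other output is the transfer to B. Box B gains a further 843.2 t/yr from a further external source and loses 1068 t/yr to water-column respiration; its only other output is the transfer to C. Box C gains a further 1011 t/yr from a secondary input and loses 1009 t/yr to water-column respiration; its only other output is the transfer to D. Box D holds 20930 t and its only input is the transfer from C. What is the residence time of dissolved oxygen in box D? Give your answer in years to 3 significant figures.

Box A: F(A→B) = (2914 + 728.3) − 918.6 = 2723.7 t/yr.
Box B: F(B→C) = (2723.7 + 843.2) − 1068 = 2498.9 t/yr.
Box C: F(C→D) = (2498.9 + 1011) − 1009 = 2500.9 t/yr.
Box D throughput = its input = 2500.9 t/yr; τ = 20930 / 2500.9 = 8.369 yr.

8.37 yr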